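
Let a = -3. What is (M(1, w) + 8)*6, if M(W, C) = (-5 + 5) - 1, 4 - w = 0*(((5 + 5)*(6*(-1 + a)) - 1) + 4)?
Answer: 42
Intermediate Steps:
w = 4 (w = 4 - 0*(((5 + 5)*(6*(-1 - 3)) - 1) + 4) = 4 - 0*((10*(6*(-4)) - 1) + 4) = 4 - 0*((10*(-24) - 1) + 4) = 4 - 0*((-240 - 1) + 4) = 4 - 0*(-241 + 4) = 4 - 0*(-237) = 4 - 1*0 = 4 + 0 = 4)
M(W, C) = -1 (M(W, C) = 0 - 1 = -1)
(M(1, w) + 8)*6 = (-1 + 8)*6 = 7*6 = 42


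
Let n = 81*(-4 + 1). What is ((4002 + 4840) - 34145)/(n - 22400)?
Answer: 25303/22643 ≈ 1.1175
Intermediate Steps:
n = -243 (n = 81*(-3) = -243)
((4002 + 4840) - 34145)/(n - 22400) = ((4002 + 4840) - 34145)/(-243 - 22400) = (8842 - 34145)/(-22643) = -25303*(-1/22643) = 25303/22643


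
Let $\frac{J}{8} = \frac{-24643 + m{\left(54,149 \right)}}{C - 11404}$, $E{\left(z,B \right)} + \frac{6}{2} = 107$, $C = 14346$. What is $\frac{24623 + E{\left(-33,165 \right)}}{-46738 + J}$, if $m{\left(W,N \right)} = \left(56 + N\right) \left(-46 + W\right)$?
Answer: $- \frac{36373417}{68843610} \approx -0.52835$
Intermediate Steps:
$E{\left(z,B \right)} = 104$ ($E{\left(z,B \right)} = -3 + 107 = 104$)
$m{\left(W,N \right)} = \left(-46 + W\right) \left(56 + N\right)$
$J = - \frac{92012}{1471}$ ($J = 8 \frac{-24643 + \left(-2576 - 6854 + 56 \cdot 54 + 149 \cdot 54\right)}{14346 - 11404} = 8 \frac{-24643 + \left(-2576 - 6854 + 3024 + 8046\right)}{2942} = 8 \left(-24643 + 1640\right) \frac{1}{2942} = 8 \left(\left(-23003\right) \frac{1}{2942}\right) = 8 \left(- \frac{23003}{2942}\right) = - \frac{92012}{1471} \approx -62.551$)
$\frac{24623 + E{\left(-33,165 \right)}}{-46738 + J} = \frac{24623 + 104}{-46738 - \frac{92012}{1471}} = \frac{24727}{- \frac{68843610}{1471}} = 24727 \left(- \frac{1471}{68843610}\right) = - \frac{36373417}{68843610}$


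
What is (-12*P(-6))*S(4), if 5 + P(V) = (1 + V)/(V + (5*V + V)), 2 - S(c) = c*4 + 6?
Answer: -8200/7 ≈ -1171.4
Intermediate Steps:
S(c) = -4 - 4*c (S(c) = 2 - (c*4 + 6) = 2 - (4*c + 6) = 2 - (6 + 4*c) = 2 + (-6 - 4*c) = -4 - 4*c)
P(V) = -5 + (1 + V)/(7*V) (P(V) = -5 + (1 + V)/(V + (5*V + V)) = -5 + (1 + V)/(V + 6*V) = -5 + (1 + V)/((7*V)) = -5 + (1 + V)*(1/(7*V)) = -5 + (1 + V)/(7*V))
(-12*P(-6))*S(4) = (-12*(1 - 34*(-6))/(7*(-6)))*(-4 - 4*4) = (-12*(-1)*(1 + 204)/(7*6))*(-4 - 16) = -12*(-1)*205/(7*6)*(-20) = -12*(-205/42)*(-20) = (410/7)*(-20) = -8200/7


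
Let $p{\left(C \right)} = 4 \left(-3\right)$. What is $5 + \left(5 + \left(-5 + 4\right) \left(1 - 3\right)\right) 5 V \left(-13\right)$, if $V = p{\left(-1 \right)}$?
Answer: $5465$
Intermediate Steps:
$p{\left(C \right)} = -12$
$V = -12$
$5 + \left(5 + \left(-5 + 4\right) \left(1 - 3\right)\right) 5 V \left(-13\right) = 5 + \left(5 + \left(-5 + 4\right) \left(1 - 3\right)\right) 5 \left(\left(-12\right) \left(-13\right)\right) = 5 + \left(5 - -2\right) 5 \cdot 156 = 5 + \left(5 + 2\right) 5 \cdot 156 = 5 + 7 \cdot 5 \cdot 156 = 5 + 35 \cdot 156 = 5 + 5460 = 5465$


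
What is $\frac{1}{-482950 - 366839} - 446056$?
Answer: $- \frac{379053482185}{849789} \approx -4.4606 \cdot 10^{5}$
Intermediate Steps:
$\frac{1}{-482950 - 366839} - 446056 = \frac{1}{-849789} - 446056 = - \frac{1}{849789} - 446056 = - \frac{379053482185}{849789}$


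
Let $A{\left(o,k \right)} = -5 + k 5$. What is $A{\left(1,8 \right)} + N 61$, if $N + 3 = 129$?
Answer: $7721$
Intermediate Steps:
$N = 126$ ($N = -3 + 129 = 126$)
$A{\left(o,k \right)} = -5 + 5 k$
$A{\left(1,8 \right)} + N 61 = \left(-5 + 5 \cdot 8\right) + 126 \cdot 61 = \left(-5 + 40\right) + 7686 = 35 + 7686 = 7721$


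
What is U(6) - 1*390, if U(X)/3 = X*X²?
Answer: 258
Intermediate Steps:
U(X) = 3*X³ (U(X) = 3*(X*X²) = 3*X³)
U(6) - 1*390 = 3*6³ - 1*390 = 3*216 - 390 = 648 - 390 = 258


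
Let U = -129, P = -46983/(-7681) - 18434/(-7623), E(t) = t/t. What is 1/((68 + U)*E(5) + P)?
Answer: -58552263/3071945080 ≈ -0.019060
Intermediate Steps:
E(t) = 1
P = 499742963/58552263 (P = -46983*(-1/7681) - 18434*(-1/7623) = 46983/7681 + 18434/7623 = 499742963/58552263 ≈ 8.5350)
1/((68 + U)*E(5) + P) = 1/((68 - 129)*1 + 499742963/58552263) = 1/(-61*1 + 499742963/58552263) = 1/(-61 + 499742963/58552263) = 1/(-3071945080/58552263) = -58552263/3071945080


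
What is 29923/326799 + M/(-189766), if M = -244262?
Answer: 42751472678/31007669517 ≈ 1.3787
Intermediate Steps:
29923/326799 + M/(-189766) = 29923/326799 - 244262/(-189766) = 29923*(1/326799) - 244262*(-1/189766) = 29923/326799 + 122131/94883 = 42751472678/31007669517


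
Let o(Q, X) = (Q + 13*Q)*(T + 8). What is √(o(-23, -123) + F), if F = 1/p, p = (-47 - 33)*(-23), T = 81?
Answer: I*√6064032685/460 ≈ 169.29*I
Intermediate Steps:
p = 1840 (p = -80*(-23) = 1840)
o(Q, X) = 1246*Q (o(Q, X) = (Q + 13*Q)*(81 + 8) = (14*Q)*89 = 1246*Q)
F = 1/1840 ≈ 0.00054348
√(o(-23, -123) + F) = √(1246*(-23) + 1/1840) = √(-28658 + 1/1840) = √(-52730719/1840) = I*√6064032685/460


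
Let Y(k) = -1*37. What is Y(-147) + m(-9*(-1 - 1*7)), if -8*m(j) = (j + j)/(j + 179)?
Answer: -9305/251 ≈ -37.072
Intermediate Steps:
Y(k) = -37
m(j) = -j/(4*(179 + j)) (m(j) = -(j + j)/(8*(j + 179)) = -2*j/(8*(179 + j)) = -j/(4*(179 + j)))
Y(-147) + m(-9*(-1 - 1*7)) = -37 - (-9*(-1 - 1*7))/(716 + 4*(-9*(-1 - 1*7))) = -37 - (-9*(-1 - 7))/(716 + 4*(-9*(-1 - 7))) = -37 - (-9*(-8))/(716 + 4*(-9*(-8))) = -37 - 1*72/(716 + 4*72) = -37 - 1*72/(716 + 288) = -37 - 1*72/1004 = -37 - 1*72*1/1004 = -37 - 18/251 = -9305/251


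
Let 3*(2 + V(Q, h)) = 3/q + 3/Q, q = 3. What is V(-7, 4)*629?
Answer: -23902/21 ≈ -1138.2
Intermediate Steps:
V(Q, h) = -5/3 + 1/Q (V(Q, h) = -2 + (3/3 + 3/Q)/3 = -2 + (3*(⅓) + 3/Q)/3 = -2 + (1 + 3/Q)/3 = -2 + (⅓ + 1/Q) = -5/3 + 1/Q)
V(-7, 4)*629 = (-5/3 + 1/(-7))*629 = (-5/3 - ⅐)*629 = -38/21*629 = -23902/21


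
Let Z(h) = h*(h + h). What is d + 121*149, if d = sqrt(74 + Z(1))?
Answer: 18029 + 2*sqrt(19) ≈ 18038.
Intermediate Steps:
Z(h) = 2*h**2 (Z(h) = h*(2*h) = 2*h**2)
d = 2*sqrt(19) (d = sqrt(74 + 2*1**2) = sqrt(74 + 2*1) = sqrt(74 + 2) = sqrt(76) = 2*sqrt(19) ≈ 8.7178)
d + 121*149 = 2*sqrt(19) + 121*149 = 2*sqrt(19) + 18029 = 18029 + 2*sqrt(19)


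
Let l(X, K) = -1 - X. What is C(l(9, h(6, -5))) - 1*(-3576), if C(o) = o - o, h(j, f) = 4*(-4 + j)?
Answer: 3576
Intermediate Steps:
h(j, f) = -16 + 4*j
C(o) = 0
C(l(9, h(6, -5))) - 1*(-3576) = 0 - 1*(-3576) = 0 + 3576 = 3576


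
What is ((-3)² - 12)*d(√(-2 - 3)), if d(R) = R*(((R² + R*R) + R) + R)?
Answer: 30 + 30*I*√5 ≈ 30.0 + 67.082*I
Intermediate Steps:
d(R) = R*(2*R + 2*R²) (d(R) = R*(((R² + R²) + R) + R) = R*((2*R² + R) + R) = R*((R + 2*R²) + R) = R*(2*R + 2*R²))
((-3)² - 12)*d(√(-2 - 3)) = ((-3)² - 12)*(2*(√(-2 - 3))²*(1 + √(-2 - 3))) = (9 - 12)*(2*(√(-5))²*(1 + √(-5))) = -6*(I*√5)²*(1 + I*√5) = -6*(-5)*(1 + I*√5) = -3*(-10 - 10*I*√5) = 30 + 30*I*√5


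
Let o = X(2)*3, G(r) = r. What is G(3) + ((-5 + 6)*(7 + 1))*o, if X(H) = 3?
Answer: 75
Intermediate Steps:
o = 9 (o = 3*3 = 9)
G(3) + ((-5 + 6)*(7 + 1))*o = 3 + ((-5 + 6)*(7 + 1))*9 = 3 + (1*8)*9 = 3 + 8*9 = 3 + 72 = 75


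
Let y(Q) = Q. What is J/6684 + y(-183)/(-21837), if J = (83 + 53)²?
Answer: 33760027/12163209 ≈ 2.7756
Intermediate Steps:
J = 18496 (J = 136² = 18496)
J/6684 + y(-183)/(-21837) = 18496/6684 - 183/(-21837) = 18496*(1/6684) - 183*(-1/21837) = 4624/1671 + 61/7279 = 33760027/12163209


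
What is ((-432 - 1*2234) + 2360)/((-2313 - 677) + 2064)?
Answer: 153/463 ≈ 0.33045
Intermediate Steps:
((-432 - 1*2234) + 2360)/((-2313 - 677) + 2064) = ((-432 - 2234) + 2360)/(-2990 + 2064) = (-2666 + 2360)/(-926) = -306*(-1/926) = 153/463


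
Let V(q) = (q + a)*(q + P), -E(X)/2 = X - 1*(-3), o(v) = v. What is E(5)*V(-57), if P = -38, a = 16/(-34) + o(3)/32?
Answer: -2965235/34 ≈ -87213.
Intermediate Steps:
a = -205/544 (a = 16/(-34) + 3/32 = 16*(-1/34) + 3*(1/32) = -8/17 + 3/32 = -205/544 ≈ -0.37684)
E(X) = -6 - 2*X (E(X) = -2*(X - 1*(-3)) = -2*(X + 3) = -2*(3 + X) = -6 - 2*X)
V(q) = (-38 + q)*(-205/544 + q) (V(q) = (q - 205/544)*(q - 38) = (-205/544 + q)*(-38 + q) = (-38 + q)*(-205/544 + q))
E(5)*V(-57) = (-6 - 2*5)*(3895/272 + (-57)² - 20877/544*(-57)) = (-6 - 10)*(3895/272 + 3249 + 1189989/544) = -16*2965235/544 = -2965235/34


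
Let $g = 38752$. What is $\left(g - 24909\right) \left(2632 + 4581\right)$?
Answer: $99849559$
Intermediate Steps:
$\left(g - 24909\right) \left(2632 + 4581\right) = \left(38752 - 24909\right) \left(2632 + 4581\right) = 13843 \cdot 7213 = 99849559$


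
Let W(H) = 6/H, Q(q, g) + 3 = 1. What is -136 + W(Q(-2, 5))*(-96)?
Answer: 152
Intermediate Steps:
Q(q, g) = -2 (Q(q, g) = -3 + 1 = -2)
-136 + W(Q(-2, 5))*(-96) = -136 + (6/(-2))*(-96) = -136 + (6*(-½))*(-96) = -136 - 3*(-96) = -136 + 288 = 152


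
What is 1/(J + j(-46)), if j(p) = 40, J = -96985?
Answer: -1/96945 ≈ -1.0315e-5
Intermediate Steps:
1/(J + j(-46)) = 1/(-96985 + 40) = 1/(-96945) = -1/96945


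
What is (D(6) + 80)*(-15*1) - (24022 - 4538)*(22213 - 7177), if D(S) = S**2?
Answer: -292963164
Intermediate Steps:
(D(6) + 80)*(-15*1) - (24022 - 4538)*(22213 - 7177) = (6**2 + 80)*(-15*1) - (24022 - 4538)*(22213 - 7177) = (36 + 80)*(-15) - 19484*15036 = 116*(-15) - 1*292961424 = -1740 - 292961424 = -292963164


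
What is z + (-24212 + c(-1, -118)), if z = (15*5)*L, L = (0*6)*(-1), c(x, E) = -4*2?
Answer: -24220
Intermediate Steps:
c(x, E) = -8
L = 0 (L = 0*(-1) = 0)
z = 0 (z = (15*5)*0 = 75*0 = 0)
z + (-24212 + c(-1, -118)) = 0 + (-24212 - 8) = 0 - 24220 = -24220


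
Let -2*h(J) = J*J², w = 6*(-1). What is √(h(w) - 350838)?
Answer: 9*I*√4330 ≈ 592.22*I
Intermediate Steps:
w = -6
h(J) = -J³/2 (h(J) = -J*J²/2 = -J³/2)
√(h(w) - 350838) = √(-½*(-6)³ - 350838) = √(-½*(-216) - 350838) = √(108 - 350838) = √(-350730) = 9*I*√4330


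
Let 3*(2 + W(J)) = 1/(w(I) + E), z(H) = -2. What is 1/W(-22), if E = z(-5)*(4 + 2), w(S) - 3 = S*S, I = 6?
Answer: -81/161 ≈ -0.50311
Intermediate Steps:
w(S) = 3 + S² (w(S) = 3 + S*S = 3 + S²)
E = -12 (E = -2*(4 + 2) = -2*6 = -12)
W(J) = -161/81 (W(J) = -2 + 1/(3*((3 + 6²) - 12)) = -2 + 1/(3*((3 + 36) - 12)) = -2 + 1/(3*(39 - 12)) = -2 + (⅓)/27 = -2 + (⅓)*(1/27) = -2 + 1/81 = -161/81)
1/W(-22) = 1/(-161/81) = -81/161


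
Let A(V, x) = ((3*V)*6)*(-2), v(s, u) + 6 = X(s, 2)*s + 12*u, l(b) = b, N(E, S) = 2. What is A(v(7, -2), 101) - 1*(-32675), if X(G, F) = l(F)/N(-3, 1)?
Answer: 33503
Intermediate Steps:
X(G, F) = F/2
v(s, u) = -6 + s + 12*u (v(s, u) = -6 + (((1/2)*2)*s + 12*u) = -6 + (1*s + 12*u) = -6 + (s + 12*u) = -6 + s + 12*u)
A(V, x) = -36*V (A(V, x) = (18*V)*(-2) = -36*V)
A(v(7, -2), 101) - 1*(-32675) = -36*(-6 + 7 + 12*(-2)) - 1*(-32675) = -36*(-6 + 7 - 24) + 32675 = -36*(-23) + 32675 = 828 + 32675 = 33503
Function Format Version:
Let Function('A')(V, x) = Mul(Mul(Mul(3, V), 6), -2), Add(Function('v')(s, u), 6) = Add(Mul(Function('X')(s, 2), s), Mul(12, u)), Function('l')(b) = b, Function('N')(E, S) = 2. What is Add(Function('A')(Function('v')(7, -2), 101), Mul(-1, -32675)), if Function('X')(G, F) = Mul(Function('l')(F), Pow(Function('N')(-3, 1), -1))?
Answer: 33503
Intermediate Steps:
Function('X')(G, F) = Mul(Rational(1, 2), F) (Function('X')(G, F) = Mul(F, Pow(2, -1)) = Mul(F, Rational(1, 2)) = Mul(Rational(1, 2), F))
Function('v')(s, u) = Add(-6, s, Mul(12, u)) (Function('v')(s, u) = Add(-6, Add(Mul(Mul(Rational(1, 2), 2), s), Mul(12, u))) = Add(-6, Add(Mul(1, s), Mul(12, u))) = Add(-6, Add(s, Mul(12, u))) = Add(-6, s, Mul(12, u)))
Function('A')(V, x) = Mul(-36, V) (Function('A')(V, x) = Mul(Mul(18, V), -2) = Mul(-36, V))
Add(Function('A')(Function('v')(7, -2), 101), Mul(-1, -32675)) = Add(Mul(-36, Add(-6, 7, Mul(12, -2))), Mul(-1, -32675)) = Add(Mul(-36, Add(-6, 7, -24)), 32675) = Add(Mul(-36, -23), 32675) = Add(828, 32675) = 33503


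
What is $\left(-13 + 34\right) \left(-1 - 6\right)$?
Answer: $-147$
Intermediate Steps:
$\left(-13 + 34\right) \left(-1 - 6\right) = 21 \left(-7\right) = -147$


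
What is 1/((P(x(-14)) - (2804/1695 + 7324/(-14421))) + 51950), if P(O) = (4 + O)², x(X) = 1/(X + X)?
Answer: 6387926160/331945830694553 ≈ 1.9244e-5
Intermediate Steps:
x(X) = 1/(2*X)
1/((P(x(-14)) - (2804/1695 + 7324/(-14421))) + 51950) = 1/(((4 + (½)/(-14))² - (2804/1695 + 7324/(-14421))) + 51950) = 1/(((4 + (½)*(-1/14))² - (2804*(1/1695) + 7324*(-1/14421))) + 51950) = 1/(((4 - 1/28)² - (2804/1695 - 7324/14421)) + 51950) = 1/(((111/28)² - 1*9340768/8147865) + 51950) = 1/((12321/784 - 9340768/8147865) + 51950) = 1/(93066682553/6387926160 + 51950) = 1/(331945830694553/6387926160) = 6387926160/331945830694553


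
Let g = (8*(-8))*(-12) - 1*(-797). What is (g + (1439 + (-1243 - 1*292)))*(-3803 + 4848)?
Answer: 1535105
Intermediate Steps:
g = 1565 (g = -64*(-12) + 797 = 768 + 797 = 1565)
(g + (1439 + (-1243 - 1*292)))*(-3803 + 4848) = (1565 + (1439 + (-1243 - 1*292)))*(-3803 + 4848) = (1565 + (1439 + (-1243 - 292)))*1045 = (1565 + (1439 - 1535))*1045 = (1565 - 96)*1045 = 1469*1045 = 1535105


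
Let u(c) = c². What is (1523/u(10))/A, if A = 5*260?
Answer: 1523/130000 ≈ 0.011715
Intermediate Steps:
A = 1300
(1523/u(10))/A = (1523/(10²))/1300 = (1523/100)*(1/1300) = 1523/130000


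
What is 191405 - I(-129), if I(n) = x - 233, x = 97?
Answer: 191541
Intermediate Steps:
I(n) = -136 (I(n) = 97 - 233 = -136)
191405 - I(-129) = 191405 - 1*(-136) = 191405 + 136 = 191541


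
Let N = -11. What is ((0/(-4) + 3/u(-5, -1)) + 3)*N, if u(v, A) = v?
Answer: -132/5 ≈ -26.400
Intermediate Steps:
((0/(-4) + 3/u(-5, -1)) + 3)*N = ((0/(-4) + 3/(-5)) + 3)*(-11) = ((0*(-¼) + 3*(-⅕)) + 3)*(-11) = ((0 - ⅗) + 3)*(-11) = (-⅗ + 3)*(-11) = (12/5)*(-11) = -132/5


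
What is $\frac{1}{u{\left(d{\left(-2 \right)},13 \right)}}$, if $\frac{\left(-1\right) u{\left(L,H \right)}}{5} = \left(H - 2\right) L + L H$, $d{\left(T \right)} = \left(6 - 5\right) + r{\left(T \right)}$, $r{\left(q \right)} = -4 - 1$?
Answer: $\frac{1}{480} \approx 0.0020833$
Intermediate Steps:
$r{\left(q \right)} = -5$
$d{\left(T \right)} = -4$ ($d{\left(T \right)} = \left(6 - 5\right) - 5 = 1 - 5 = -4$)
$u{\left(L,H \right)} = - 5 H L - 5 L \left(-2 + H\right)$ ($u{\left(L,H \right)} = - 5 \left(\left(H - 2\right) L + L H\right) = - 5 \left(\left(-2 + H\right) L + H L\right) = - 5 \left(L \left(-2 + H\right) + H L\right) = - 5 \left(H L + L \left(-2 + H\right)\right) = - 5 H L - 5 L \left(-2 + H\right)$)
$\frac{1}{u{\left(d{\left(-2 \right)},13 \right)}} = \frac{1}{10 \left(-4\right) \left(1 - 13\right)} = \frac{1}{10 \left(-4\right) \left(-12\right)} = \frac{1}{480}$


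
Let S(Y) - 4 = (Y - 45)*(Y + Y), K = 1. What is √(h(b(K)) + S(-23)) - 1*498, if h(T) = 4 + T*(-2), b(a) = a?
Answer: -498 + √3134 ≈ -442.02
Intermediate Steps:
h(T) = 4 - 2*T
S(Y) = 4 + 2*Y*(-45 + Y) (S(Y) = 4 + (Y - 45)*(Y + Y) = 4 + (-45 + Y)*(2*Y) = 4 + 2*Y*(-45 + Y))
√(h(b(K)) + S(-23)) - 1*498 = √((4 - 2*1) + (4 - 90*(-23) + 2*(-23)²)) - 1*498 = √((4 - 2) + (4 + 2070 + 2*529)) - 498 = √(2 + (4 + 2070 + 1058)) - 498 = √(2 + 3132) - 498 = √3134 - 498 = -498 + √3134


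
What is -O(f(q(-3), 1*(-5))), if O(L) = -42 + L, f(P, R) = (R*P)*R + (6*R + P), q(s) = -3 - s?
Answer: 72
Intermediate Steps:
f(P, R) = P + 6*R + P*R² (f(P, R) = (P*R)*R + (P + 6*R) = P*R² + (P + 6*R) = P + 6*R + P*R²)
-O(f(q(-3), 1*(-5))) = -(-42 + ((-3 - 1*(-3)) + 6*(1*(-5)) + (-3 - 1*(-3))*(1*(-5))²)) = -(-42 + ((-3 + 3) + 6*(-5) + (-3 + 3)*(-5)²)) = -(-42 + (0 - 30 + 0*25)) = -(-42 + (0 - 30 + 0)) = -(-42 - 30) = -1*(-72) = 72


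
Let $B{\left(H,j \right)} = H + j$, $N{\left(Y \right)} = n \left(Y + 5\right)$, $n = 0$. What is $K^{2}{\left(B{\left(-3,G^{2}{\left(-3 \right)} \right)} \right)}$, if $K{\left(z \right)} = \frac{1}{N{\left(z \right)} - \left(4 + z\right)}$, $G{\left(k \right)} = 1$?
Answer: $\frac{1}{4} \approx 0.25$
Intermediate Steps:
$N{\left(Y \right)} = 0$ ($N{\left(Y \right)} = 0 \left(Y + 5\right) = 0 \left(5 + Y\right) = 0$)
$K{\left(z \right)} = \frac{1}{-4 - z}$ ($K{\left(z \right)} = \frac{1}{0 - \left(4 + z\right)} = \frac{1}{-4 - z}$)
$K^{2}{\left(B{\left(-3,G^{2}{\left(-3 \right)} \right)} \right)} = \left(- \frac{1}{4 - \left(3 - 1^{2}\right)}\right)^{2} = \left(- \frac{1}{4 + \left(-3 + 1\right)}\right)^{2} = \left(- \frac{1}{4 - 2}\right)^{2} = \left(- \frac{1}{2}\right)^{2} = \frac{1}{4}$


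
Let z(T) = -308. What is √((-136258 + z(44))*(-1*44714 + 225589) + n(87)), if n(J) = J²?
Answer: 3*I*√2744596409 ≈ 1.5717e+5*I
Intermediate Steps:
√((-136258 + z(44))*(-1*44714 + 225589) + n(87)) = √((-136258 - 308)*(-1*44714 + 225589) + 87²) = √(-136566*(-44714 + 225589) + 7569) = √(-136566*180875 + 7569) = √(-24701375250 + 7569) = √(-24701367681) = 3*I*√2744596409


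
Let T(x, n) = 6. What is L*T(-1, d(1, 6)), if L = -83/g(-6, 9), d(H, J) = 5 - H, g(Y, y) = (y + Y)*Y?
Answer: 83/3 ≈ 27.667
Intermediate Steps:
g(Y, y) = Y*(Y + y) (g(Y, y) = (Y + y)*Y = Y*(Y + y))
L = 83/18 (L = -83*(-1/(6*(-6 + 9))) = -83/((-6*3)) = -83/(-18) = -83*(-1/18) = 83/18 ≈ 4.6111)
L*T(-1, d(1, 6)) = (83/18)*6 = 83/3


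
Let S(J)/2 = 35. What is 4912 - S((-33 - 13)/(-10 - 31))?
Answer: 4842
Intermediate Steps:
S(J) = 70 (S(J) = 2*35 = 70)
4912 - S((-33 - 13)/(-10 - 31)) = 4912 - 1*70 = 4912 - 70 = 4842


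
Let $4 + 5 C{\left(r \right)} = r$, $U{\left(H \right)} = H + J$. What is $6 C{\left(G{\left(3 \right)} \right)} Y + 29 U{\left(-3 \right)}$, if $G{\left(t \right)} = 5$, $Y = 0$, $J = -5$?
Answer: $-232$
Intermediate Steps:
$U{\left(H \right)} = -5 + H$ ($U{\left(H \right)} = H - 5 = -5 + H$)
$C{\left(r \right)} = - \frac{4}{5} + \frac{r}{5}$
$6 C{\left(G{\left(3 \right)} \right)} Y + 29 U{\left(-3 \right)} = 6 \left(- \frac{4}{5} + \frac{1}{5} \cdot 5\right) 0 + 29 \left(-5 - 3\right) = 6 \left(- \frac{4}{5} + 1\right) 0 + 29 \left(-8\right) = 6 \cdot \frac{1}{5} \cdot 0 - 232 = \frac{6}{5} \cdot 0 - 232 = 0 - 232 = -232$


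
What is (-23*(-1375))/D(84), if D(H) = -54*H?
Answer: -31625/4536 ≈ -6.9720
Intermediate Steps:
(-23*(-1375))/D(84) = (-23*(-1375))/((-54*84)) = 31625/(-4536) = 31625*(-1/4536) = -31625/4536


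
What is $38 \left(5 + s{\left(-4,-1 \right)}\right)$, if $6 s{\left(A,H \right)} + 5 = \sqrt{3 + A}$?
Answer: $\frac{475}{3} + \frac{19 i}{3} \approx 158.33 + 6.3333 i$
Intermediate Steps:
$s{\left(A,H \right)} = - \frac{5}{6} + \frac{\sqrt{3 + A}}{6}$
$38 \left(5 + s{\left(-4,-1 \right)}\right) = 38 \left(5 - \left(\frac{5}{6} - \frac{\sqrt{3 - 4}}{6}\right)\right) = 38 \left(5 - \left(\frac{5}{6} - \frac{\sqrt{-1}}{6}\right)\right) = 38 \left(5 - \left(\frac{5}{6} - \frac{i}{6}\right)\right) = 38 \left(\frac{25}{6} + \frac{i}{6}\right) = \frac{475}{3} + \frac{19 i}{3}$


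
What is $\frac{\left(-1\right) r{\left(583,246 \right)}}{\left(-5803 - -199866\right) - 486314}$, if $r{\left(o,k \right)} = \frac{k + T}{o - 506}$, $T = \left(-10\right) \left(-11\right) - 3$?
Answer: $\frac{353}{22503327} \approx 1.5687 \cdot 10^{-5}$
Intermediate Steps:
$T = 107$ ($T = 110 - 3 = 107$)
$r{\left(o,k \right)} = \frac{107 + k}{-506 + o}$ ($r{\left(o,k \right)} = \frac{k + 107}{o - 506} = \frac{107 + k}{-506 + o}$)
$\frac{\left(-1\right) r{\left(583,246 \right)}}{\left(-5803 - -199866\right) - 486314} = \frac{\left(-1\right) \frac{107 + 246}{-506 + 583}}{\left(-5803 - -199866\right) - 486314} = \frac{\left(-1\right) \frac{1}{77} \cdot 353}{\left(-5803 + 199866\right) - 486314} = \frac{\left(-1\right) \frac{1}{77} \cdot 353}{194063 - 486314} = \frac{\left(-1\right) \frac{353}{77}}{-292251} = \left(- \frac{353}{77}\right) \left(- \frac{1}{292251}\right) = \frac{353}{22503327}$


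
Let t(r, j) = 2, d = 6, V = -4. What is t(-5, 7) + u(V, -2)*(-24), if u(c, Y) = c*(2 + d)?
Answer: 770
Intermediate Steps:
u(c, Y) = 8*c (u(c, Y) = c*(2 + 6) = c*8 = 8*c)
t(-5, 7) + u(V, -2)*(-24) = 2 + (8*(-4))*(-24) = 2 - 32*(-24) = 2 + 768 = 770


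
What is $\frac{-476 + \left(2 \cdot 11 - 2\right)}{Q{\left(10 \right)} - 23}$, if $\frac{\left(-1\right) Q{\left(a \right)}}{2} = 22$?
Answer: $\frac{456}{67} \approx 6.806$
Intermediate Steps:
$Q{\left(a \right)} = -44$ ($Q{\left(a \right)} = \left(-2\right) 22 = -44$)
$\frac{-476 + \left(2 \cdot 11 - 2\right)}{Q{\left(10 \right)} - 23} = \frac{-476 + \left(2 \cdot 11 - 2\right)}{-44 - 23} = \frac{-476 + \left(22 - 2\right)}{-67} = \left(-476 + 20\right) \left(- \frac{1}{67}\right) = \left(-456\right) \left(- \frac{1}{67}\right) = \frac{456}{67}$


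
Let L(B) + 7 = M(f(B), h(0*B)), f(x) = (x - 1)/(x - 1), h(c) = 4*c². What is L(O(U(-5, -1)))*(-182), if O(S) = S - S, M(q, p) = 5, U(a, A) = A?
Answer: 364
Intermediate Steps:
f(x) = 1 (f(x) = (-1 + x)/(-1 + x) = 1)
O(S) = 0
L(B) = -2 (L(B) = -7 + 5 = -2)
L(O(U(-5, -1)))*(-182) = -2*(-182) = 364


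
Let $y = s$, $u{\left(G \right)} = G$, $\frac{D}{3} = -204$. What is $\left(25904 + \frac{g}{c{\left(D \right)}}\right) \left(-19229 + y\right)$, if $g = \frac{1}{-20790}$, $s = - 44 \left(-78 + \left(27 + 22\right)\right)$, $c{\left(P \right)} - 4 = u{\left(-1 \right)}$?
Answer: $- \frac{29005449895487}{62370} \approx -4.6505 \cdot 10^{8}$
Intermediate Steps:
$D = -612$ ($D = 3 \left(-204\right) = -612$)
$c{\left(P \right)} = 3$ ($c{\left(P \right)} = 4 - 1 = 3$)
$s = 1276$ ($s = - 44 \left(-78 + 49\right) = \left(-44\right) \left(-29\right) = 1276$)
$y = 1276$
$g = - \frac{1}{20790} \approx -4.81 \cdot 10^{-5}$
$\left(25904 + \frac{g}{c{\left(D \right)}}\right) \left(-19229 + y\right) = \left(25904 - \frac{1}{20790 \cdot 3}\right) \left(-19229 + 1276\right) = \left(25904 - \frac{1}{62370}\right) \left(-17953\right) = \frac{1615632479}{62370} \left(-17953\right) = - \frac{29005449895487}{62370}$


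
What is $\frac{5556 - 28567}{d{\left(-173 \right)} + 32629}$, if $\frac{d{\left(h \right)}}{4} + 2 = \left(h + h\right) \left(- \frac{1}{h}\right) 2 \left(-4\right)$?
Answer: $- \frac{23011}{32685} \approx -0.70402$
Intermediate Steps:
$d{\left(h \right)} = 56$ ($d{\left(h \right)} = -8 + 4 \left(h + h\right) \left(- \frac{1}{h}\right) 2 \left(-4\right) = -8 + 4 \cdot 2 h \left(- \frac{1}{h}\right) \left(-8\right) = -8 + 4 \left(\left(-2\right) \left(-8\right)\right) = -8 + 4 \cdot 16 = -8 + 64 = 56$)
$\frac{5556 - 28567}{d{\left(-173 \right)} + 32629} = \frac{5556 - 28567}{56 + 32629} = - \frac{23011}{32685}$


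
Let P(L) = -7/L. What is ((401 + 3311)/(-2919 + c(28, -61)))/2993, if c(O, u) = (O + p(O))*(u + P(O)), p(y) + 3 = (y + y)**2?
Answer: -14848/2352860153 ≈ -6.3106e-6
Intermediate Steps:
p(y) = -3 + 4*y**2 (p(y) = -3 + (y + y)**2 = -3 + (2*y)**2 = -3 + 4*y**2)
c(O, u) = (u - 7/O)*(-3 + O + 4*O**2) (c(O, u) = (O + (-3 + 4*O**2))*(u - 7/O) = (-3 + O + 4*O**2)*(u - 7/O) = (u - 7/O)*(-3 + O + 4*O**2))
((401 + 3311)/(-2919 + c(28, -61)))/2993 = ((401 + 3311)/(-2919 + (-7 - 28*28 - 3*(-61) + 21/28 + 28*(-61) + 4*(-61)*28**2)))/2993 = (3712/(-2919 + (-7 - 784 + 183 + 21*(1/28) - 1708 + 4*(-61)*784)))*(1/2993) = (3712/(-2919 + (-7 - 784 + 183 + 3/4 - 1708 - 191296)))*(1/2993) = (3712/(-2919 - 774445/4))*(1/2993) = (3712/(-786121/4))*(1/2993) = (3712*(-4/786121))*(1/2993) = -14848/786121*1/2993 = -14848/2352860153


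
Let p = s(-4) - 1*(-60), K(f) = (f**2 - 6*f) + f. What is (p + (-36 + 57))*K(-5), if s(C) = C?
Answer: 3850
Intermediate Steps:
K(f) = f**2 - 5*f
p = 56 (p = -4 - 1*(-60) = -4 + 60 = 56)
(p + (-36 + 57))*K(-5) = (56 + (-36 + 57))*(-5*(-5 - 5)) = (56 + 21)*(-5*(-10)) = 77*50 = 3850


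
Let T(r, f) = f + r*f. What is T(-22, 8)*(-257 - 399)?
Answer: 110208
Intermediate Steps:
T(r, f) = f + f*r
T(-22, 8)*(-257 - 399) = (8*(1 - 22))*(-257 - 399) = (8*(-21))*(-656) = -168*(-656) = 110208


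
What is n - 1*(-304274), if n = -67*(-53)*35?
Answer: 428559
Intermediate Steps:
n = 124285 (n = 3551*35 = 124285)
n - 1*(-304274) = 124285 - 1*(-304274) = 124285 + 304274 = 428559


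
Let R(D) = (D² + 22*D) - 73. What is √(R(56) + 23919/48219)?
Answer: 2*√277426039521/16073 ≈ 65.540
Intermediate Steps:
R(D) = -73 + D² + 22*D
√(R(56) + 23919/48219) = √((-73 + 56² + 22*56) + 23919/48219) = √((-73 + 3136 + 1232) + 23919*(1/48219)) = √(4295 + 7973/16073) = √(69041508/16073) = 2*√277426039521/16073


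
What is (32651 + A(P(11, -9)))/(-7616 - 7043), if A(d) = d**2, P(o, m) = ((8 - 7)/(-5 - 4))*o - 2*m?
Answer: -2667532/1187379 ≈ -2.2466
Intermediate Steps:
P(o, m) = -2*m - o/9 (P(o, m) = (1/(-9))*o - 2*m = (1*(-1/9))*o - 2*m = -o/9 - 2*m = -2*m - o/9)
(32651 + A(P(11, -9)))/(-7616 - 7043) = (32651 + (-2*(-9) - 1/9*11)**2)/(-7616 - 7043) = (32651 + (18 - 11/9)**2)/(-14659) = (32651 + (151/9)**2)*(-1/14659) = (32651 + 22801/81)*(-1/14659) = (2667532/81)*(-1/14659) = -2667532/1187379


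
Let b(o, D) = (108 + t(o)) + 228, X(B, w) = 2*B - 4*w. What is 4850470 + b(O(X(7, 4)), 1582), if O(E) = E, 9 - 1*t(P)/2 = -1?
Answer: 4850826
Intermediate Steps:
t(P) = 20 (t(P) = 18 - 2*(-1) = 18 + 2 = 20)
X(B, w) = -4*w + 2*B
b(o, D) = 356 (b(o, D) = (108 + 20) + 228 = 128 + 228 = 356)
4850470 + b(O(X(7, 4)), 1582) = 4850470 + 356 = 4850826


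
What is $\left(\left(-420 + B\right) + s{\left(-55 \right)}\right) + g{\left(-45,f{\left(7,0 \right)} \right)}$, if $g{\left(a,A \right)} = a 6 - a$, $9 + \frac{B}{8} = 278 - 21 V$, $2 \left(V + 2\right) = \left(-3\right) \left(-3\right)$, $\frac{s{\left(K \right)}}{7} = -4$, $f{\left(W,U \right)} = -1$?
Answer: $1059$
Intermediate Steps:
$s{\left(K \right)} = -28$ ($s{\left(K \right)} = 7 \left(-4\right) = -28$)
$V = \frac{5}{2}$ ($V = -2 + \frac{\left(-3\right) \left(-3\right)}{2} = -2 + \frac{1}{2} \cdot 9 = -2 + \frac{9}{2} = \frac{5}{2} \approx 2.5$)
$B = 1732$ ($B = -72 + 8 \left(278 - \frac{105}{2}\right) = -72 + 8 \cdot \frac{451}{2} = -72 + 1804 = 1732$)
$g{\left(a,A \right)} = 5 a$ ($g{\left(a,A \right)} = 6 a - a = 5 a$)
$\left(\left(-420 + B\right) + s{\left(-55 \right)}\right) + g{\left(-45,f{\left(7,0 \right)} \right)} = \left(\left(-420 + 1732\right) - 28\right) + 5 \left(-45\right) = \left(1312 - 28\right) - 225 = 1284 - 225 = 1059$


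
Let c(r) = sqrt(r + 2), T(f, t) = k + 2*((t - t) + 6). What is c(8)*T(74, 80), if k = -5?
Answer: 7*sqrt(10) ≈ 22.136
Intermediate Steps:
T(f, t) = 7 (T(f, t) = -5 + 2*((t - t) + 6) = -5 + 2*(0 + 6) = -5 + 2*6 = -5 + 12 = 7)
c(r) = sqrt(2 + r)
c(8)*T(74, 80) = sqrt(2 + 8)*7 = sqrt(10)*7 = 7*sqrt(10)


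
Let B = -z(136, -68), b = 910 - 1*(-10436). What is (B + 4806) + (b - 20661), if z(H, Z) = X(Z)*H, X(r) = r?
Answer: 4739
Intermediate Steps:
z(H, Z) = H*Z (z(H, Z) = Z*H = H*Z)
b = 11346 (b = 910 + 10436 = 11346)
B = 9248 (B = -136*(-68) = -1*(-9248) = 9248)
(B + 4806) + (b - 20661) = (9248 + 4806) + (11346 - 20661) = 14054 - 9315 = 4739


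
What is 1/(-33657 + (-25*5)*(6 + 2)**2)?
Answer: -1/41657 ≈ -2.4006e-5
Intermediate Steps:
1/(-33657 + (-25*5)*(6 + 2)**2) = 1/(-33657 - 125*8**2) = 1/(-33657 - 125*64) = 1/(-33657 - 8000) = 1/(-41657) = -1/41657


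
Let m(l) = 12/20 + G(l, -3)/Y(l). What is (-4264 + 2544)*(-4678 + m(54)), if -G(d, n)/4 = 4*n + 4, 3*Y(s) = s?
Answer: 72378632/9 ≈ 8.0421e+6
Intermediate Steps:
Y(s) = s/3
G(d, n) = -16 - 16*n (G(d, n) = -4*(4*n + 4) = -4*(4 + 4*n) = -16 - 16*n)
m(l) = 3/5 + 96/l (m(l) = 12/20 + (-16 - 16*(-3))/((l/3)) = 12*(1/20) + (-16 + 48)*(3/l) = 3/5 + 32*(3/l) = 3/5 + 96/l)
(-4264 + 2544)*(-4678 + m(54)) = (-4264 + 2544)*(-4678 + (3/5 + 96/54)) = -1720*(-4678 + (3/5 + 96*(1/54))) = -1720*(-4678 + (3/5 + 16/9)) = -1720*(-4678 + 107/45) = -1720*(-210403/45) = 72378632/9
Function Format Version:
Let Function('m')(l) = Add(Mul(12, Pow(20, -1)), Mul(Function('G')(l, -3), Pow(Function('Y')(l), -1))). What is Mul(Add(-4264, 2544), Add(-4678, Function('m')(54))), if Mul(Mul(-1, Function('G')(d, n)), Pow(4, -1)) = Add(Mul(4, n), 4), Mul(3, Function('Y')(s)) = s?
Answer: Rational(72378632, 9) ≈ 8.0421e+6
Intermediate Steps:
Function('Y')(s) = Mul(Rational(1, 3), s)
Function('G')(d, n) = Add(-16, Mul(-16, n)) (Function('G')(d, n) = Mul(-4, Add(Mul(4, n), 4)) = Mul(-4, Add(4, Mul(4, n))) = Add(-16, Mul(-16, n)))
Function('m')(l) = Add(Rational(3, 5), Mul(96, Pow(l, -1))) (Function('m')(l) = Add(Mul(12, Pow(20, -1)), Mul(Add(-16, Mul(-16, -3)), Pow(Mul(Rational(1, 3), l), -1))) = Add(Mul(12, Rational(1, 20)), Mul(Add(-16, 48), Mul(3, Pow(l, -1)))) = Add(Rational(3, 5), Mul(32, Mul(3, Pow(l, -1)))) = Add(Rational(3, 5), Mul(96, Pow(l, -1))))
Mul(Add(-4264, 2544), Add(-4678, Function('m')(54))) = Mul(Add(-4264, 2544), Add(-4678, Add(Rational(3, 5), Mul(96, Pow(54, -1))))) = Mul(-1720, Add(-4678, Add(Rational(3, 5), Mul(96, Rational(1, 54))))) = Mul(-1720, Add(-4678, Add(Rational(3, 5), Rational(16, 9)))) = Mul(-1720, Add(-4678, Rational(107, 45))) = Mul(-1720, Rational(-210403, 45)) = Rational(72378632, 9)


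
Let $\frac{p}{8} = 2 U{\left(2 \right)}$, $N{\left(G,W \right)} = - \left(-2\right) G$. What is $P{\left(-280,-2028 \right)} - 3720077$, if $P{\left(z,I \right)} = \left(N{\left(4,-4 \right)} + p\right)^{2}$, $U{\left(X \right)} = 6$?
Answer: $-3709261$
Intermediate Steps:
$N{\left(G,W \right)} = 2 G$
$p = 96$ ($p = 8 \cdot 2 \cdot 6 = 8 \cdot 12 = 96$)
$P{\left(z,I \right)} = 10816$ ($P{\left(z,I \right)} = \left(2 \cdot 4 + 96\right)^{2} = \left(8 + 96\right)^{2} = 104^{2} = 10816$)
$P{\left(-280,-2028 \right)} - 3720077 = 10816 - 3720077 = -3709261$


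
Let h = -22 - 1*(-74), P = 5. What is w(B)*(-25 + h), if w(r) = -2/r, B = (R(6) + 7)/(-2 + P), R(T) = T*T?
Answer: -162/43 ≈ -3.7674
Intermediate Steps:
R(T) = T²
B = 43/3 (B = (6² + 7)/(-2 + 5) = (36 + 7)/3 = 43*(⅓) = 43/3 ≈ 14.333)
h = 52 (h = -22 + 74 = 52)
w(B)*(-25 + h) = (-2/43/3)*(-25 + 52) = -2*3/43*27 = -6/43*27 = -162/43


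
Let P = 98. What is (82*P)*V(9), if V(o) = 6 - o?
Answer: -24108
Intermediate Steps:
(82*P)*V(9) = (82*98)*(6 - 1*9) = 8036*(6 - 9) = 8036*(-3) = -24108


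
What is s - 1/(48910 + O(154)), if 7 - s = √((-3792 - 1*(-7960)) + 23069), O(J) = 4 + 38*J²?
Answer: 6650853/950122 - √27237 ≈ -158.04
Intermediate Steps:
s = 7 - √27237 (s = 7 - √((-3792 - 1*(-7960)) + 23069) = 7 - √((-3792 + 7960) + 23069) = 7 - √(4168 + 23069) = 7 - √27237 ≈ -158.04)
s - 1/(48910 + O(154)) = (7 - √27237) - 1/(48910 + (4 + 38*154²)) = (7 - √27237) - 1/(48910 + (4 + 38*23716)) = (7 - √27237) - 1/(48910 + (4 + 901208)) = (7 - √27237) - 1/(48910 + 901212) = (7 - √27237) - 1/950122 = 6650853/950122 - √27237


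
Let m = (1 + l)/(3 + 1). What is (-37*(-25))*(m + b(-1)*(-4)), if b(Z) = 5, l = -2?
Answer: -74925/4 ≈ -18731.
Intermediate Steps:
m = -¼ (m = (1 - 2)/(3 + 1) = -1/4 = -1*¼ = -¼ ≈ -0.25000)
(-37*(-25))*(m + b(-1)*(-4)) = (-37*(-25))*(-¼ + 5*(-4)) = 925*(-¼ - 20) = 925*(-81/4) = -74925/4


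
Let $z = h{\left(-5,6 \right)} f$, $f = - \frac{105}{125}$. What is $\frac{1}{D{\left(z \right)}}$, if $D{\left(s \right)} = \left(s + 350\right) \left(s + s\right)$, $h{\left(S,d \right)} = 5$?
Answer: $- \frac{25}{72618} \approx -0.00034427$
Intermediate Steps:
$f = - \frac{21}{25}$ ($f = \left(-105\right) \frac{1}{125} = - \frac{21}{25} \approx -0.84$)
$z = - \frac{21}{5}$ ($z = 5 \left(- \frac{21}{25}\right) = - \frac{21}{5} \approx -4.2$)
$D{\left(s \right)} = 2 s \left(350 + s\right)$ ($D{\left(s \right)} = \left(350 + s\right) 2 s = 2 s \left(350 + s\right)$)
$\frac{1}{D{\left(z \right)}} = \frac{1}{2 \left(- \frac{21}{5}\right) \left(350 - \frac{21}{5}\right)} = \frac{1}{2 \left(- \frac{21}{5}\right) \frac{1729}{5}} = \frac{1}{- \frac{72618}{25}} = - \frac{25}{72618}$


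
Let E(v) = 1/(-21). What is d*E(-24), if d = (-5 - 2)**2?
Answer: -7/3 ≈ -2.3333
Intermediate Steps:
E(v) = -1/21
d = 49 (d = (-7)**2 = 49)
d*E(-24) = 49*(-1/21) = -7/3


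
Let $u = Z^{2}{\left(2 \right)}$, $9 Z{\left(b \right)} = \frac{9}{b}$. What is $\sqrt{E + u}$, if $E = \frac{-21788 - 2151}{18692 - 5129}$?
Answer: $\frac{i \sqrt{123864851}}{9042} \approx 1.2309 i$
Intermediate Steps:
$Z{\left(b \right)} = \frac{1}{b}$ ($Z{\left(b \right)} = \frac{9 \frac{1}{b}}{9} = \frac{1}{b}$)
$E = - \frac{23939}{13563} \approx -1.765$
$u = \frac{1}{4}$ ($u = \left(\frac{1}{2}\right)^{2} = \frac{1}{4} \approx 0.25$)
$\sqrt{E + u} = \sqrt{- \frac{23939}{13563} + \frac{1}{4}} = \sqrt{- \frac{82193}{54252}} = \frac{i \sqrt{123864851}}{9042}$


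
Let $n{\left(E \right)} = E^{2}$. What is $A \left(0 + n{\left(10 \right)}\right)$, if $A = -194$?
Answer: $-19400$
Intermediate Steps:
$A \left(0 + n{\left(10 \right)}\right) = - 194 \left(0 + 10^{2}\right) = - 194 \left(0 + 100\right) = \left(-194\right) 100 = -19400$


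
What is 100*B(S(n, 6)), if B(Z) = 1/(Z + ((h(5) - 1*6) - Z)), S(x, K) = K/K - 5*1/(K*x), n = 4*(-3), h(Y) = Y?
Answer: -100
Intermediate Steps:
n = -12
S(x, K) = 1 - 5/(K*x) (S(x, K) = 1 - 5*1/(K*x) = 1 - 5/(K*x))
B(Z) = -1 (B(Z) = 1/(Z + ((5 - 1*6) - Z)) = 1/(Z + ((5 - 6) - Z)) = 1/(Z + (-1 - Z)) = 1/(-1) = -1)
100*B(S(n, 6)) = 100*(-1) = -100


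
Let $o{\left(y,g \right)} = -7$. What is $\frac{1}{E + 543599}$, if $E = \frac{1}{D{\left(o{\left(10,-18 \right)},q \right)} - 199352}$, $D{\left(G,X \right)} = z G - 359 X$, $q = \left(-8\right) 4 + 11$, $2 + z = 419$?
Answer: $\frac{194732}{105856120467} \approx 1.8396 \cdot 10^{-6}$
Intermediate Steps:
$z = 417$ ($z = -2 + 419 = 417$)
$q = -21$ ($q = -32 + 11 = -21$)
$D{\left(G,X \right)} = - 359 X + 417 G$ ($D{\left(G,X \right)} = 417 G - 359 X = - 359 X + 417 G$)
$E = - \frac{1}{194732}$ ($E = \frac{1}{\left(\left(-359\right) \left(-21\right) + 417 \left(-7\right)\right) - 199352} = \frac{1}{\left(7539 - 2919\right) - 199352} = \frac{1}{4620 - 199352} = \frac{1}{-194732} = - \frac{1}{194732} \approx -5.1353 \cdot 10^{-6}$)
$\frac{1}{E + 543599} = \frac{1}{- \frac{1}{194732} + 543599} = \frac{1}{\frac{105856120467}{194732}} = \frac{194732}{105856120467}$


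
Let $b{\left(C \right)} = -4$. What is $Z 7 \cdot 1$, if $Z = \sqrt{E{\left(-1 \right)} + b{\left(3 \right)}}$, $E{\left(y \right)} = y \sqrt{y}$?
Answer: $7 \sqrt{-4 - i} \approx 1.7367 - 14.107 i$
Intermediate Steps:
$E{\left(y \right)} = y^{\frac{3}{2}}$
$Z = \sqrt{-4 - i}$ ($Z = \sqrt{\left(-1\right)^{\frac{3}{2}} - 4} = \sqrt{- i - 4} = \sqrt{-4 - i} \approx 0.2481 - 2.0153 i$)
$Z 7 \cdot 1 = \sqrt{-4 - i} 7 \cdot 1 = 7 \sqrt{-4 - i} 1 = 7 \sqrt{-4 - i}$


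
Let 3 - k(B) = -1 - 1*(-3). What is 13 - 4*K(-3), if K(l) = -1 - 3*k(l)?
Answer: 29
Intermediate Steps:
k(B) = 1 (k(B) = 3 - (-1 - 1*(-3)) = 3 - (-1 + 3) = 3 - 1*2 = 3 - 2 = 1)
K(l) = -4 (K(l) = -1 - 3*1 = -1 - 3 = -4)
13 - 4*K(-3) = 13 - 4*(-4) = 13 + 16 = 29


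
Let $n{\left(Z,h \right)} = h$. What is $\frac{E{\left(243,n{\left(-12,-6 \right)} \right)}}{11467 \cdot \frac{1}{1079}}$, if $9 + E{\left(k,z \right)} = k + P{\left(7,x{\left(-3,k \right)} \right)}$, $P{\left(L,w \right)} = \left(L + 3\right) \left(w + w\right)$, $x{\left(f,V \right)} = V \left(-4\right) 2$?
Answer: $- \frac{41699034}{11467} \approx -3636.4$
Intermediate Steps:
$x{\left(f,V \right)} = - 8 V$ ($x{\left(f,V \right)} = - 4 V 2 = - 8 V$)
$P{\left(L,w \right)} = 2 w \left(3 + L\right)$ ($P{\left(L,w \right)} = \left(3 + L\right) 2 w = 2 w \left(3 + L\right)$)
$E{\left(k,z \right)} = -9 - 159 k$ ($E{\left(k,z \right)} = -9 + \left(k + 2 \left(- 8 k\right) \left(3 + 7\right)\right) = -9 + \left(k + 2 \left(- 8 k\right) 10\right) = -9 + \left(k - 160 k\right) = -9 - 159 k$)
$\frac{E{\left(243,n{\left(-12,-6 \right)} \right)}}{11467 \cdot \frac{1}{1079}} = \frac{-9 - 38637}{11467 \cdot \frac{1}{1079}} = - \frac{38646}{\frac{11467}{1079}} = \left(-38646\right) \frac{1079}{11467} = - \frac{41699034}{11467}$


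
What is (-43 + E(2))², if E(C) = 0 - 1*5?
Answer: 2304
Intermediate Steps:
E(C) = -5 (E(C) = 0 - 5 = -5)
(-43 + E(2))² = (-43 - 5)² = (-48)² = 2304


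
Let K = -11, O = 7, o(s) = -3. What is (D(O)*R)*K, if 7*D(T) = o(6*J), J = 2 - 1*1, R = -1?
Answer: -33/7 ≈ -4.7143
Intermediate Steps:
J = 1 (J = 2 - 1 = 1)
D(T) = -3/7 (D(T) = (⅐)*(-3) = -3/7)
(D(O)*R)*K = -3/7*(-1)*(-11) = (3/7)*(-11) = -33/7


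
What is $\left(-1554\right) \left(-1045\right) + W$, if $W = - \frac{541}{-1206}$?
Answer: $\frac{1958460121}{1206} \approx 1.6239 \cdot 10^{6}$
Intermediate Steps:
$W = \frac{541}{1206}$ ($W = \left(-541\right) \left(- \frac{1}{1206}\right) = \frac{541}{1206} \approx 0.44859$)
$\left(-1554\right) \left(-1045\right) + W = \left(-1554\right) \left(-1045\right) + \frac{541}{1206} = 1623930 + \frac{541}{1206} = \frac{1958460121}{1206}$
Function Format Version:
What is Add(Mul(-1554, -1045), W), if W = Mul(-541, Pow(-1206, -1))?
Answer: Rational(1958460121, 1206) ≈ 1.6239e+6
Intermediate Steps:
W = Rational(541, 1206) (W = Mul(-541, Rational(-1, 1206)) = Rational(541, 1206) ≈ 0.44859)
Add(Mul(-1554, -1045), W) = Add(Mul(-1554, -1045), Rational(541, 1206)) = Add(1623930, Rational(541, 1206)) = Rational(1958460121, 1206)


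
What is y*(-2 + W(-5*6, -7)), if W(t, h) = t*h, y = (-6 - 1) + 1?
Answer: -1248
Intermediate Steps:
y = -6 (y = -7 + 1 = -6)
W(t, h) = h*t
y*(-2 + W(-5*6, -7)) = -6*(-2 - (-35)*6) = -6*(-2 - 7*(-30)) = -6*(-2 + 210) = -6*208 = -1248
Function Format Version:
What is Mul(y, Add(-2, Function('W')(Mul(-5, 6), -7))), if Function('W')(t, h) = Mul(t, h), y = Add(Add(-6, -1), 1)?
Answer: -1248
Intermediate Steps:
y = -6 (y = Add(-7, 1) = -6)
Function('W')(t, h) = Mul(h, t)
Mul(y, Add(-2, Function('W')(Mul(-5, 6), -7))) = Mul(-6, Add(-2, Mul(-7, Mul(-5, 6)))) = Mul(-6, Add(-2, Mul(-7, -30))) = Mul(-6, Add(-2, 210)) = Mul(-6, 208) = -1248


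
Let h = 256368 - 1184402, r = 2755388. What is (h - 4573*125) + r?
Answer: 1255729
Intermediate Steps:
h = -928034
(h - 4573*125) + r = (-928034 - 4573*125) + 2755388 = (-928034 - 571625) + 2755388 = -1499659 + 2755388 = 1255729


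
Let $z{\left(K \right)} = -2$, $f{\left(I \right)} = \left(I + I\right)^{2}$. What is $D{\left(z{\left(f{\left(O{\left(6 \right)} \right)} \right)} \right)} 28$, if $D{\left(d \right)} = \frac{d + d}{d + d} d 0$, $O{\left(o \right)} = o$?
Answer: $0$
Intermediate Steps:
$f{\left(I \right)} = 4 I^{2}$ ($f{\left(I \right)} = \left(2 I\right)^{2} = 4 I^{2}$)
$D{\left(d \right)} = 0$ ($D{\left(d \right)} = \frac{2 d}{2 d} d 0 = 2 d \frac{1}{2 d} d 0 = 1 d 0 = d 0 = 0$)
$D{\left(z{\left(f{\left(O{\left(6 \right)} \right)} \right)} \right)} 28 = 0 \cdot 28 = 0$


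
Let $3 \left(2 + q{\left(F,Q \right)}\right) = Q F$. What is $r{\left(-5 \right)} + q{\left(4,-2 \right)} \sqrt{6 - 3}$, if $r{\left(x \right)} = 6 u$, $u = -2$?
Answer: $-12 - \frac{14 \sqrt{3}}{3} \approx -20.083$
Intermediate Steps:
$q{\left(F,Q \right)} = -2 + \frac{F Q}{3}$ ($q{\left(F,Q \right)} = -2 + \frac{Q F}{3} = -2 + \frac{F Q}{3}$)
$r{\left(x \right)} = -12$ ($r{\left(x \right)} = 6 \left(-2\right) = -12$)
$r{\left(-5 \right)} + q{\left(4,-2 \right)} \sqrt{6 - 3} = -12 + \left(-2 + \frac{1}{3} \cdot 4 \left(-2\right)\right) \sqrt{6 - 3} = -12 + \left(-2 - \frac{8}{3}\right) \sqrt{3} = -12 - \frac{14 \sqrt{3}}{3}$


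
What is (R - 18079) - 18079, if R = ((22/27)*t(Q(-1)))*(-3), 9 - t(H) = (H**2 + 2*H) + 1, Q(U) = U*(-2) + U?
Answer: -325532/9 ≈ -36170.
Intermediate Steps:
Q(U) = -U (Q(U) = -2*U + U = -U)
t(H) = 8 - H**2 - 2*H (t(H) = 9 - ((H**2 + 2*H) + 1) = 9 - (1 + H**2 + 2*H) = 9 + (-1 - H**2 - 2*H) = 8 - H**2 - 2*H)
R = -110/9 (R = ((22/27)*(8 - (-1*(-1))**2 - (-2)*(-1)))*(-3) = ((22*(1/27))*(8 - 1*1**2 - 2*1))*(-3) = (22*(8 - 1*1 - 2)/27)*(-3) = (22*(8 - 1 - 2)/27)*(-3) = ((22/27)*5)*(-3) = (110/27)*(-3) = -110/9 ≈ -12.222)
(R - 18079) - 18079 = (-110/9 - 18079) - 18079 = -162821/9 - 18079 = -325532/9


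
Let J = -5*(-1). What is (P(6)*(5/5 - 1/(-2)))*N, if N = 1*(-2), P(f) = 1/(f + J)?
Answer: -3/11 ≈ -0.27273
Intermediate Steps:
J = 5
P(f) = 1/(5 + f) (P(f) = 1/(f + 5) = 1/(5 + f))
N = -2
(P(6)*(5/5 - 1/(-2)))*N = ((5/5 - 1/(-2))/(5 + 6))*(-2) = ((5*(⅕) - 1*(-½))/11)*(-2) = ((1 + ½)/11)*(-2) = ((1/11)*(3/2))*(-2) = (3/22)*(-2) = -3/11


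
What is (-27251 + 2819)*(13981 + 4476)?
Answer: -450941424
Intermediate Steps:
(-27251 + 2819)*(13981 + 4476) = -24432*18457 = -450941424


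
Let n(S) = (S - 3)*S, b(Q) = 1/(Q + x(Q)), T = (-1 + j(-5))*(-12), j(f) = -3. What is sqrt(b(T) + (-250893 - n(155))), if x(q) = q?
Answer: I*sqrt(158084922)/24 ≈ 523.88*I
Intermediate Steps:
T = 48 (T = (-1 - 3)*(-12) = -4*(-12) = 48)
b(Q) = 1/(2*Q) (b(Q) = 1/(Q + Q) = 1/(2*Q))
n(S) = S*(-3 + S) (n(S) = (-3 + S)*S = S*(-3 + S))
sqrt(b(T) + (-250893 - n(155))) = sqrt((1/2)/48 + (-250893 - 155*(-3 + 155))) = sqrt((1/2)*(1/48) + (-250893 - 155*152)) = sqrt(1/96 + (-250893 - 1*23560)) = sqrt(1/96 + (-250893 - 23560)) = sqrt(1/96 - 274453) = sqrt(-26347487/96) = I*sqrt(158084922)/24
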